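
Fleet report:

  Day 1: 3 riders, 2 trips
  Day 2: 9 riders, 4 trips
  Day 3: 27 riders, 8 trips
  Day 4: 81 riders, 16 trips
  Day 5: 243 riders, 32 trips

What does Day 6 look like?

729 riders, 64 trips

Riders: 3, 9, 27, 81, 243 → 729 (×3 each step).
Trips — ×2 each step: 2, 4, 8, 16, 32 → 64.
Combining the parts gives 729 riders, 64 trips.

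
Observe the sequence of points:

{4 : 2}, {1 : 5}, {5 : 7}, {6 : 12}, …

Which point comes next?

First coordinate: 4, 1, 5, 6 → 11 (each term is the sum of the two before it).
Second coordinate: 2, 5, 7, 12 → 19 (each term is the sum of the two before it).
Putting it together: {11 : 19}.

{11 : 19}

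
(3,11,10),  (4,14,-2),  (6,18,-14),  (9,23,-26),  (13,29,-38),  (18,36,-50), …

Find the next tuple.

(24,44,-62)

First part goes 3, 4, 6, 9, 13, 18 → 24 (differences are 1, 2, 3, … (increasing by 1 each time)).
Second part: differences are 3, 4, 5, … (increasing by 1 each time), so 11, 14, 18, 23, 29, 36 → 44.
Third part — −12 each step: 10, -2, -14, -26, -38, -50 → -62.
Combining the parts gives (24,44,-62).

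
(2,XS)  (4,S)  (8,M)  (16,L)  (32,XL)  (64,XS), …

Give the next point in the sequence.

(128,S)

First coordinate — ×2 each step: 2, 4, 8, 16, 32, 64 → 128.
Size goes XS, S, M, L, XL, XS → S (repeats XS → S → M → L → XL).
Putting it together: (128,S).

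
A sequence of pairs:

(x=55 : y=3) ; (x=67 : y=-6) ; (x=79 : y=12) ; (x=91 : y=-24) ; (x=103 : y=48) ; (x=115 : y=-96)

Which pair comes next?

X: +12 each step; 55, 67, 79, 91, 103, 115 → 127.
Y: ×(-2) each step; 3, -6, 12, -24, 48, -96 → 192.
Putting it together: (x=127 : y=192).

(x=127 : y=192)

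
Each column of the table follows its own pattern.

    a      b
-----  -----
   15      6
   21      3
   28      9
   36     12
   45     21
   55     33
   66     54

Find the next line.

78  87

Column a — differences are 6, 7, 8, … (increasing by 1 each time): 15, 21, 28, 36, 45, 55, 66 → 78.
Column b: each term is the sum of the two before it, so 6, 3, 9, 12, 21, 33, 54 → 87.
So the next line is 78  87.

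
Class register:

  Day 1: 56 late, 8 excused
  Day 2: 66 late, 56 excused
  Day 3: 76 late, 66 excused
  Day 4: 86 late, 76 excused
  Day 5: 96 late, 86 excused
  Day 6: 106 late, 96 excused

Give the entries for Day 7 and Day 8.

116 late, 106 excused; 126 late, 116 excused

Late: +10 each step; 56, 66, 76, 86, 96, 106 → 116 → 126.
Excused: always the previous value of the late; 8, 56, 66, 76, 86, 96 → 106 → 116.
So the next two lines are 116 late, 106 excused and 126 late, 116 excused.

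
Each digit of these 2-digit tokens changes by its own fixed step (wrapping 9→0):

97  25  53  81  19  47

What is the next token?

75

First digit: +3 each step, mod 10; 9, 2, 5, 8, 1, 4 → 7.
Second digit — −2 each step, mod 10: 7, 5, 3, 1, 9, 7 → 5.
So the next token is 75.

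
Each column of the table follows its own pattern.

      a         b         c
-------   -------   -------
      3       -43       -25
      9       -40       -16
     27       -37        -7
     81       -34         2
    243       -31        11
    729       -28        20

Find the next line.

2187  -25  29

Column a: ×3 each step; 3, 9, 27, 81, 243, 729 → 2187.
Column b: +3 each step; -43, -40, -37, -34, -31, -28 → -25.
Column c goes -25, -16, -7, 2, 11, 20 → 29 (+9 each step).
Combining the parts gives 2187  -25  29.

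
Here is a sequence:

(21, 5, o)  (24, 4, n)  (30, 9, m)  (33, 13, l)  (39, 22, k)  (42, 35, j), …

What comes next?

For the first part, alternating steps +3, +6, +3, +6, …: 21, 24, 30, 33, 39, 42 → 48.
Second part goes 5, 4, 9, 13, 22, 35 → 57 (each term is the sum of the two before it).
Letter: letters move back 1 place in the alphabet, so o, n, m, l, k, j → i.
Combining the parts gives (48, 57, i).

(48, 57, i)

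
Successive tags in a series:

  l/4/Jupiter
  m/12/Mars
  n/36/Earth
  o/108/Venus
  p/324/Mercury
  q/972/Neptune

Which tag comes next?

Letter: l, m, n, o, p, q → r (letters move forward 1 place in the alphabet).
Second component: 4, 12, 36, 108, 324, 972 → 2916 (×3 each step).
Planet: Jupiter, Mars, Earth, Venus, Mercury, Neptune → Uranus (runs backward through the planets Mercury→Neptune).
Combining the parts gives r/2916/Uranus.

r/2916/Uranus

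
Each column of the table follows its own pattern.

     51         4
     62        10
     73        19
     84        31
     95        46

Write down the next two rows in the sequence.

106  64; 117  85

First component: +11 each step; 51, 62, 73, 84, 95 → 106 → 117.
Second component: differences are 6, 9, 12, … (increasing by 3 each time), so 4, 10, 19, 31, 46 → 64 → 85.
Putting the parts together: 106  64 and then 117  85.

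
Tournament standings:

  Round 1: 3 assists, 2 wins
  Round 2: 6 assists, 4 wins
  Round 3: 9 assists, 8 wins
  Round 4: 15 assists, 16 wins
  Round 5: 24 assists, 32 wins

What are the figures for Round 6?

Assists: each term is the sum of the two before it, so 3, 6, 9, 15, 24 → 39.
Wins — ×2 each step: 2, 4, 8, 16, 32 → 64.
Combining the parts gives 39 assists, 64 wins.

39 assists, 64 wins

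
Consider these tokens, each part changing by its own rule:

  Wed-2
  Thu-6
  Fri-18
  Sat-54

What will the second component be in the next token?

162

Day: Wed, Thu, Fri, Sat → Sun (runs through the weekdays Mon→Sun).
Second component: 2, 6, 18, 54 → 162 (×3 each step).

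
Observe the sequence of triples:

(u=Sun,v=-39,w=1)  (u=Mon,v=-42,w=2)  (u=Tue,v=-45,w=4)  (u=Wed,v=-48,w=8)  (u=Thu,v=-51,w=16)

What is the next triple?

U: runs through the weekdays Mon→Sun; Sun, Mon, Tue, Wed, Thu → Fri.
V: −3 each step; -39, -42, -45, -48, -51 → -54.
W — ×2 each step: 1, 2, 4, 8, 16 → 32.
So the next triple is (u=Fri,v=-54,w=32).

(u=Fri,v=-54,w=32)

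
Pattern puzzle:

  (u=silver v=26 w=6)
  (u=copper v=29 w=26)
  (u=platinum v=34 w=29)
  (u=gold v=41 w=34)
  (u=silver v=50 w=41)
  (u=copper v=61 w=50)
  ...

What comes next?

(u=platinum v=74 w=61)

U — repeats silver → copper → platinum → gold: silver, copper, platinum, gold, silver, copper → platinum.
V: differences are 3, 5, 7, … (increasing by 2 each time), so 26, 29, 34, 41, 50, 61 → 74.
W — always the previous value of the v: 6, 26, 29, 34, 41, 50 → 61.
Combining the parts gives (u=platinum v=74 w=61).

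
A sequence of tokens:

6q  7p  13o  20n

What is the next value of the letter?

m

Letter: q, p, o, n → m (letters move back 1 place in the alphabet).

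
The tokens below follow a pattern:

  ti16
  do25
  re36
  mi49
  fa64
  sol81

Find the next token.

Note: runs through the solfège scale do→ti, so ti, do, re, mi, fa, sol → la.
Second component — perfect squares: 4², 5², 6², …: 16, 25, 36, 49, 64, 81 → 100.
So the next token is la100.

la100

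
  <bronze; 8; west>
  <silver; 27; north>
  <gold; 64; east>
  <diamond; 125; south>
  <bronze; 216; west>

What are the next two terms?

Rank: repeats bronze → silver → gold → diamond, so bronze, silver, gold, diamond, bronze → silver → gold.
Second component: perfect cubes: 2³, 3³, 4³, …; 8, 27, 64, 125, 216 → 343 → 512.
Direction: repeats west → north → east → south, so west, north, east, south, west → north → east.
Putting the parts together: <silver; 343; north> and then <gold; 512; east>.

<silver; 343; north>, <gold; 512; east>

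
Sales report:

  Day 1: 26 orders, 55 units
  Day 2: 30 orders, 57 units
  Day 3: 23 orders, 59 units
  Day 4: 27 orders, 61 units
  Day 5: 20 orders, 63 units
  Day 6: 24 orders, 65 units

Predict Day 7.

Orders — alternating steps +4, −7, +4, −7, …: 26, 30, 23, 27, 20, 24 → 17.
Units — +2 each step: 55, 57, 59, 61, 63, 65 → 67.
Putting it together: 17 orders, 67 units.

17 orders, 67 units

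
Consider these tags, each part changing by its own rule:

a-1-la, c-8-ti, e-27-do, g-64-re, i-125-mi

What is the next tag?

k-216-fa

For the letter, letters move forward 2 places in the alphabet: a, c, e, g, i → k.
Second component goes 1, 8, 27, 64, 125 → 216 (perfect cubes: 1³, 2³, 3³, …).
Note: la, ti, do, re, mi → fa (runs through the solfège scale do→ti).
Combining the parts gives k-216-fa.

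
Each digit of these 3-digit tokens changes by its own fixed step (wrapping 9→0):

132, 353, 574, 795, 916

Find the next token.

137

First digit: 1, 3, 5, 7, 9 → 1 (+2 each step, mod 10).
For the second digit, +2 each step, mod 10: 3, 5, 7, 9, 1 → 3.
Third digit — +1 each step, mod 10: 2, 3, 4, 5, 6 → 7.
Combining the parts gives 137.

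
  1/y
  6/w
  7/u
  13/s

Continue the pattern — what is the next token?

For the first component, each term is the sum of the two before it: 1, 6, 7, 13 → 20.
Letter goes y, w, u, s → q (letters move back 2 places in the alphabet).
Putting it together: 20/q.

20/q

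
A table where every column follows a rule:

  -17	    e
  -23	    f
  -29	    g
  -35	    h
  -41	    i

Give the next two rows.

First component: −6 each step; -17, -23, -29, -35, -41 → -47 → -53.
Letter — letters move forward 1 place in the alphabet: e, f, g, h, i → j → k.
So the next two rows are -47  j and -53  k.

-47  j; -53  k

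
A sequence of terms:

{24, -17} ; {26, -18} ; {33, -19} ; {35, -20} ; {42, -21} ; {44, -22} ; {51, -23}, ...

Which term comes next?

{53, -24}

First part — alternating steps +2, +7, +2, +7, …: 24, 26, 33, 35, 42, 44, 51 → 53.
Second part — −1 each step: -17, -18, -19, -20, -21, -22, -23 → -24.
So the next term is {53, -24}.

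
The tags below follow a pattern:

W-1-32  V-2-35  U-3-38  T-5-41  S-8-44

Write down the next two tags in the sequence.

Letter: W, V, U, T, S → R → Q (letters move back 1 place in the alphabet).
For the second component, each term is the sum of the two before it: 1, 2, 3, 5, 8 → 13 → 21.
Third component: +3 each step, so 32, 35, 38, 41, 44 → 47 → 50.
So the next two tags are R-13-47 and Q-21-50.

R-13-47 then Q-21-50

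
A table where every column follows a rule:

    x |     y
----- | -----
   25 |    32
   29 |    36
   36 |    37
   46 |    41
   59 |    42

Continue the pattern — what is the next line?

75  46

Column x goes 25, 29, 36, 46, 59 → 75 (differences are 4, 7, 10, … (increasing by 3 each time)).
For the column y, alternating steps +4, +1, +4, +1, …: 32, 36, 37, 41, 42 → 46.
So the next line is 75  46.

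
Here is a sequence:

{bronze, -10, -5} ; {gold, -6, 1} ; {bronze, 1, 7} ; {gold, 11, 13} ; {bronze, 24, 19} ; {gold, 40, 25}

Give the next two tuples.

For the rank, alternates bronze ↔ gold: bronze, gold, bronze, gold, bronze, gold → bronze → gold.
Second value — differences are 4, 7, 10, … (increasing by 3 each time): -10, -6, 1, 11, 24, 40 → 59 → 81.
Third value goes -5, 1, 7, 13, 19, 25 → 31 → 37 (+6 each step).
So the next two tuples are {bronze, 59, 31} and {gold, 81, 37}.

{bronze, 59, 31}, {gold, 81, 37}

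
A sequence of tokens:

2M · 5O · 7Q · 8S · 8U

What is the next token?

7W

First component: differences are 3, 2, 1, … (decreasing by 1 each time); 2, 5, 7, 8, 8 → 7.
Letter goes M, O, Q, S, U → W (letters move forward 2 places in the alphabet).
Combining the parts gives 7W.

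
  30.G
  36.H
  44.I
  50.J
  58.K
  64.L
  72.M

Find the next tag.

First component goes 30, 36, 44, 50, 58, 64, 72 → 78 (alternating steps +6, +8, +6, +8, …).
Letter: letters move forward 1 place in the alphabet, so G, H, I, J, K, L, M → N.
So the next tag is 78.N.

78.N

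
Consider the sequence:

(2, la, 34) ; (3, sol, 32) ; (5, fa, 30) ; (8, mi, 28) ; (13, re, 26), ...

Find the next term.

First coordinate: 2, 3, 5, 8, 13 → 21 (each term is the sum of the two before it).
For the note, runs backward through the solfège scale do→ti: la, sol, fa, mi, re → do.
Third coordinate: 34, 32, 30, 28, 26 → 24 (−2 each step).
So the next term is (21, do, 24).

(21, do, 24)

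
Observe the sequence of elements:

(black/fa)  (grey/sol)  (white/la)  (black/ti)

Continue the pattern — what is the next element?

Shade: black, grey, white, black → grey (repeats black → grey → white).
Note — runs through the solfège scale do→ti: fa, sol, la, ti → do.
Combining the parts gives (grey/do).

(grey/do)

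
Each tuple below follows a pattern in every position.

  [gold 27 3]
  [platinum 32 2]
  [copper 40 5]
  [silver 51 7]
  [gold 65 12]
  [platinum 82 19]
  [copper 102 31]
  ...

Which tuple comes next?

[silver 125 50]

Metal goes gold, platinum, copper, silver, gold, platinum, copper → silver (repeats gold → platinum → copper → silver).
Second part: differences are 5, 8, 11, … (increasing by 3 each time); 27, 32, 40, 51, 65, 82, 102 → 125.
Third part: each term is the sum of the two before it, so 3, 2, 5, 7, 12, 19, 31 → 50.
So the next tuple is [silver 125 50].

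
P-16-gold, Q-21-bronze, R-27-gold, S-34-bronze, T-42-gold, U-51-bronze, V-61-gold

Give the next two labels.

For the letter, letters move forward 1 place in the alphabet: P, Q, R, S, T, U, V → W → X.
Second component — differences are 5, 6, 7, … (increasing by 1 each time): 16, 21, 27, 34, 42, 51, 61 → 72 → 84.
For the rank, alternates gold ↔ bronze: gold, bronze, gold, bronze, gold, bronze, gold → bronze → gold.
Putting the parts together: W-72-bronze and then X-84-gold.

W-72-bronze, X-84-gold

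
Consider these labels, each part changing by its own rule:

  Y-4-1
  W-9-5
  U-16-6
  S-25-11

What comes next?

Q-36-17

Letter: Y, W, U, S → Q (letters move back 2 places in the alphabet).
Second component: perfect squares: 2², 3², 4², …; 4, 9, 16, 25 → 36.
Third component: each term is the sum of the two before it; 1, 5, 6, 11 → 17.
Putting it together: Q-36-17.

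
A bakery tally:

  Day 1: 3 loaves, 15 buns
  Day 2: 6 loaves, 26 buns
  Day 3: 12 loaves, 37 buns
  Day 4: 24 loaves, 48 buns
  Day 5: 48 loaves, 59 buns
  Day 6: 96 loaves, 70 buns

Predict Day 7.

192 loaves, 81 buns

For the loaves, ×2 each step: 3, 6, 12, 24, 48, 96 → 192.
For the buns, +11 each step: 15, 26, 37, 48, 59, 70 → 81.
Combining the parts gives 192 loaves, 81 buns.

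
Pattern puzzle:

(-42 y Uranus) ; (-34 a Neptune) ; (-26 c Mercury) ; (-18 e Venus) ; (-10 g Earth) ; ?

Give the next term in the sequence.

First slot: +8 each step; -42, -34, -26, -18, -10 → -2.
For the letter, letters move forward 2 places in the alphabet, wrapping Z→A: y, a, c, e, g → i.
Planet: runs through the planets Mercury→Neptune; Uranus, Neptune, Mercury, Venus, Earth → Mars.
Putting it together: (-2 i Mars).

(-2 i Mars)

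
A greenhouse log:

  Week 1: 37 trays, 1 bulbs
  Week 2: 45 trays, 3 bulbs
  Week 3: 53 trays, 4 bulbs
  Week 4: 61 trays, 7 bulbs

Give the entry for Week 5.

Trays goes 37, 45, 53, 61 → 69 (+8 each step).
For the bulbs, each term is the sum of the two before it: 1, 3, 4, 7 → 11.
So the next row is 69 trays, 11 bulbs.

69 trays, 11 bulbs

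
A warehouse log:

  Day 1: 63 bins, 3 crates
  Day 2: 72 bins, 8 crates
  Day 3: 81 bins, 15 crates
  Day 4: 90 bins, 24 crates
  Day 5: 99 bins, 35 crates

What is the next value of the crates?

48

Bins: +9 each step, so 63, 72, 81, 90, 99 → 108.
Crates goes 3, 8, 15, 24, 35 → 48 (differences are 5, 7, 9, … (increasing by 2 each time)).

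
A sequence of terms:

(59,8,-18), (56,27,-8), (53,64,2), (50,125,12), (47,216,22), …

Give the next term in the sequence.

(44,343,32)

For the first value, −3 each step: 59, 56, 53, 50, 47 → 44.
Second value — perfect cubes: 2³, 3³, 4³, …: 8, 27, 64, 125, 216 → 343.
Third value: +10 each step; -18, -8, 2, 12, 22 → 32.
Combining the parts gives (44,343,32).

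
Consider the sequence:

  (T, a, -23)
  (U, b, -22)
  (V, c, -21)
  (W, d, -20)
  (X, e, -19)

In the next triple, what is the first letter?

First letter: letters move forward 1 place in the alphabet; T, U, V, W, X → Y.

Y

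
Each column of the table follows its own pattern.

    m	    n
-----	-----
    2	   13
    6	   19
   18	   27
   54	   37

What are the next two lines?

162  49; 486  63

Column m: ×3 each step, so 2, 6, 18, 54 → 162 → 486.
Column n: 13, 19, 27, 37 → 49 → 63 (differences are 6, 8, 10, … (increasing by 2 each time)).
Putting the parts together: 162  49 and then 486  63.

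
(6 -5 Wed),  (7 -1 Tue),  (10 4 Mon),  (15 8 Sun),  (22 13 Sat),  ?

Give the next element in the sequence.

First entry: differences are 1, 3, 5, … (increasing by 2 each time), so 6, 7, 10, 15, 22 → 31.
Second entry — alternating steps +4, +5, +4, +5, …: -5, -1, 4, 8, 13 → 17.
Day: runs backward through the weekdays Mon→Sun; Wed, Tue, Mon, Sun, Sat → Fri.
Putting it together: (31 17 Fri).

(31 17 Fri)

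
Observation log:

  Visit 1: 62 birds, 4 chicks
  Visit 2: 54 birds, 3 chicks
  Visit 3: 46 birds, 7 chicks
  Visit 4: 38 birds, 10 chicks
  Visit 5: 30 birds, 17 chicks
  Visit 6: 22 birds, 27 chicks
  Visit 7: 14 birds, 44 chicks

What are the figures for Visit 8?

6 birds, 71 chicks

Birds — −8 each step: 62, 54, 46, 38, 30, 22, 14 → 6.
Chicks — each term is the sum of the two before it: 4, 3, 7, 10, 17, 27, 44 → 71.
Combining the parts gives 6 birds, 71 chicks.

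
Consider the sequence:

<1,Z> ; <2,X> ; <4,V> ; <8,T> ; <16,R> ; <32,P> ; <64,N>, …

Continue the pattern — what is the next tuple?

First entry: 1, 2, 4, 8, 16, 32, 64 → 128 (×2 each step).
Letter goes Z, X, V, T, R, P, N → L (letters move back 2 places in the alphabet).
Combining the parts gives <128,L>.

<128,L>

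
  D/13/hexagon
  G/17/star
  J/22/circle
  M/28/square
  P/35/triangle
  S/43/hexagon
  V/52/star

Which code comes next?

Letter goes D, G, J, M, P, S, V → Y (letters move forward 3 places in the alphabet).
Second component: differences are 4, 5, 6, … (increasing by 1 each time); 13, 17, 22, 28, 35, 43, 52 → 62.
Shape — repeats hexagon → star → circle → square → triangle: hexagon, star, circle, square, triangle, hexagon, star → circle.
Putting it together: Y/62/circle.

Y/62/circle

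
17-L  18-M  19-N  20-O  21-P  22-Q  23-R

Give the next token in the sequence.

First component goes 17, 18, 19, 20, 21, 22, 23 → 24 (+1 each step).
Letter goes L, M, N, O, P, Q, R → S (letters move forward 1 place in the alphabet).
Combining the parts gives 24-S.

24-S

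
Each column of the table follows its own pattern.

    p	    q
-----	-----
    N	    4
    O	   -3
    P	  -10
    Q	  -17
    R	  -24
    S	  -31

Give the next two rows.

Column p — letters move forward 1 place in the alphabet: N, O, P, Q, R, S → T → U.
Column q goes 4, -3, -10, -17, -24, -31 → -38 → -45 (−7 each step).
Putting the parts together: T  -38 and then U  -45.

T  -38; U  -45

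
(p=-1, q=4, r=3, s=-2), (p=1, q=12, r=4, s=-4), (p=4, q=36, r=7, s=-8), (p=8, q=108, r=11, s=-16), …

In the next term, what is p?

P goes -1, 1, 4, 8 → 13 (differences are 2, 3, 4, … (increasing by 1 each time)).

13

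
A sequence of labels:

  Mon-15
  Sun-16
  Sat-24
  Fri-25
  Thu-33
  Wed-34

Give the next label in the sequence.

Day — runs backward through the weekdays Mon→Sun: Mon, Sun, Sat, Fri, Thu, Wed → Tue.
Second component: 15, 16, 24, 25, 33, 34 → 42 (alternating steps +1, +8, +1, +8, …).
Combining the parts gives Tue-42.

Tue-42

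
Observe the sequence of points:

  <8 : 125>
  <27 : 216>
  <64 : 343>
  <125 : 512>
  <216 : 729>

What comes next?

First slot: perfect cubes: 2³, 3³, 4³, …, so 8, 27, 64, 125, 216 → 343.
Second slot — perfect cubes: 5³, 6³, 7³, …: 125, 216, 343, 512, 729 → 1000.
So the next point is <343 : 1000>.

<343 : 1000>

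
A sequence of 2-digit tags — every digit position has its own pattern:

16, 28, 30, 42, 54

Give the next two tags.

66 then 78

First digit — +1 each step, mod 10: 1, 2, 3, 4, 5 → 6 → 7.
Second digit: +2 each step, mod 10, so 6, 8, 0, 2, 4 → 6 → 8.
So the next two tags are 66 and 78.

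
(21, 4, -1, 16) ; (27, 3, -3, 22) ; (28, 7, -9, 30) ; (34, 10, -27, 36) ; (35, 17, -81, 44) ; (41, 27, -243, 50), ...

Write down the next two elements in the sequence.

(42, 44, -729, 58), (48, 71, -2187, 64)

First entry: alternating steps +6, +1, +6, +1, …; 21, 27, 28, 34, 35, 41 → 42 → 48.
Second entry — each term is the sum of the two before it: 4, 3, 7, 10, 17, 27 → 44 → 71.
Third entry: -1, -3, -9, -27, -81, -243 → -729 → -2187 (×3 each step).
Fourth entry — alternating steps +6, +8, +6, +8, …: 16, 22, 30, 36, 44, 50 → 58 → 64.
Putting the parts together: (42, 44, -729, 58) and then (48, 71, -2187, 64).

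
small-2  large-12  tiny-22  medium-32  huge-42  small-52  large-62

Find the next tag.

tiny-72

Size: repeats small → large → tiny → medium → huge; small, large, tiny, medium, huge, small, large → tiny.
For the second component, +10 each step: 2, 12, 22, 32, 42, 52, 62 → 72.
Combining the parts gives tiny-72.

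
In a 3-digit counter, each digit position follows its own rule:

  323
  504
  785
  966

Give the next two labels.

First digit goes 3, 5, 7, 9 → 1 → 3 (+2 each step, mod 10).
Second digit: −2 each step, mod 10, so 2, 0, 8, 6 → 4 → 2.
Third digit goes 3, 4, 5, 6 → 7 → 8 (+1 each step, mod 10).
So the next two labels are 147 and 328.

147 then 328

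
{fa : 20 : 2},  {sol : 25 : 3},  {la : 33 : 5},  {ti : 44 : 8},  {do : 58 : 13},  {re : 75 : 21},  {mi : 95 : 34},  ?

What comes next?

{fa : 118 : 55}

Note — runs through the solfège scale do→ti: fa, sol, la, ti, do, re, mi → fa.
Second part goes 20, 25, 33, 44, 58, 75, 95 → 118 (differences are 5, 8, 11, … (increasing by 3 each time)).
Third part: each term is the sum of the two before it; 2, 3, 5, 8, 13, 21, 34 → 55.
Putting it together: {fa : 118 : 55}.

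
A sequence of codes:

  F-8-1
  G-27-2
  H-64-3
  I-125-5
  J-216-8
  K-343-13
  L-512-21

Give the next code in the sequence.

Letter: letters move forward 1 place in the alphabet; F, G, H, I, J, K, L → M.
Second component: 8, 27, 64, 125, 216, 343, 512 → 729 (perfect cubes: 2³, 3³, 4³, …).
Third component: each term is the sum of the two before it, so 1, 2, 3, 5, 8, 13, 21 → 34.
Combining the parts gives M-729-34.

M-729-34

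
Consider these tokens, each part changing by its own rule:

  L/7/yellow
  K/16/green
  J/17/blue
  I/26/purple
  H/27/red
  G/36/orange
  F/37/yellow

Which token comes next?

E/46/green

Letter — letters move back 1 place in the alphabet: L, K, J, I, H, G, F → E.
Second component goes 7, 16, 17, 26, 27, 36, 37 → 46 (alternating steps +9, +1, +9, +1, …).
Colour: repeats yellow → green → blue → purple → red → orange, so yellow, green, blue, purple, red, orange, yellow → green.
Combining the parts gives E/46/green.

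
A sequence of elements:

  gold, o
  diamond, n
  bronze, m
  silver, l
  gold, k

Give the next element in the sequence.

diamond, j

For the rank, repeats gold → diamond → bronze → silver: gold, diamond, bronze, silver, gold → diamond.
Letter goes o, n, m, l, k → j (letters move back 1 place in the alphabet).
So the next element is diamond, j.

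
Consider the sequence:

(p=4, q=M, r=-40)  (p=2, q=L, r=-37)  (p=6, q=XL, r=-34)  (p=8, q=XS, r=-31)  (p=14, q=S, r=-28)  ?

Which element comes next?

(p=22, q=M, r=-25)

P: 4, 2, 6, 8, 14 → 22 (each term is the sum of the two before it).
Q: runs through clothing sizes XS→XL, so M, L, XL, XS, S → M.
R goes -40, -37, -34, -31, -28 → -25 (+3 each step).
So the next element is (p=22, q=M, r=-25).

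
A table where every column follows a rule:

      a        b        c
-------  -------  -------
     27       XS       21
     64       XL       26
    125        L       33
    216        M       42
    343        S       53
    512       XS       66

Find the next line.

729  XL  81

Column a — perfect cubes: 3³, 4³, 5³, …: 27, 64, 125, 216, 343, 512 → 729.
Column b goes XS, XL, L, M, S, XS → XL (repeats XS → XL → L → M → S).
Column c: 21, 26, 33, 42, 53, 66 → 81 (differences are 5, 7, 9, … (increasing by 2 each time)).
Putting it together: 729  XL  81.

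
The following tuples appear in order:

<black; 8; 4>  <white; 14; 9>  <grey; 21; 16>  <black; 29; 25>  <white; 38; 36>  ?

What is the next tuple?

Shade goes black, white, grey, black, white → grey (repeats black → white → grey).
Second component: differences are 6, 7, 8, … (increasing by 1 each time), so 8, 14, 21, 29, 38 → 48.
Third component goes 4, 9, 16, 25, 36 → 49 (perfect squares: 2², 3², 4², …).
Combining the parts gives <grey; 48; 49>.

<grey; 48; 49>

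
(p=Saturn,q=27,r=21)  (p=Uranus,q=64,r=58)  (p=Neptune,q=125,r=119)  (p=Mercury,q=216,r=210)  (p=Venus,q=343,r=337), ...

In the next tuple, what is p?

P: runs through the planets Mercury→Neptune; Saturn, Uranus, Neptune, Mercury, Venus → Earth.
Q: perfect cubes: 3³, 4³, 5³, …; 27, 64, 125, 216, 343 → 512.
R goes 21, 58, 119, 210, 337 → 506 (always 6 less than the q).

Earth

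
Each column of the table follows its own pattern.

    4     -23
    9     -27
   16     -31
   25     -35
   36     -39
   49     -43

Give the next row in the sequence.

64  -47

For the first component, perfect squares: 2², 3², 4², …: 4, 9, 16, 25, 36, 49 → 64.
Second component: −4 each step, so -23, -27, -31, -35, -39, -43 → -47.
Combining the parts gives 64  -47.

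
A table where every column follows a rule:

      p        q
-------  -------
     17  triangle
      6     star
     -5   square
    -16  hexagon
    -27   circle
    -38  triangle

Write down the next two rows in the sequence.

-49  star; -60  square

Column p — −11 each step: 17, 6, -5, -16, -27, -38 → -49 → -60.
Column q: repeats triangle → star → square → hexagon → circle; triangle, star, square, hexagon, circle, triangle → star → square.
Putting the parts together: -49  star and then -60  square.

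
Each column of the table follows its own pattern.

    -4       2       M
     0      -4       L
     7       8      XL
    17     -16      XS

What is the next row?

30  32  S

First component: differences are 4, 7, 10, … (increasing by 3 each time), so -4, 0, 7, 17 → 30.
Second component: ×(-2) each step; 2, -4, 8, -16 → 32.
For the size, runs through clothing sizes XS→XL: M, L, XL, XS → S.
Putting it together: 30  32  S.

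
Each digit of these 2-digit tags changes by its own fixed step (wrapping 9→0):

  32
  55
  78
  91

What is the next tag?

14

First digit — +2 each step, mod 10: 3, 5, 7, 9 → 1.
Second digit — +3 each step, mod 10: 2, 5, 8, 1 → 4.
Putting it together: 14.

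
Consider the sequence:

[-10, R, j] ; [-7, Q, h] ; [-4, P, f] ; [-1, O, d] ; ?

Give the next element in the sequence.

First part — +3 each step: -10, -7, -4, -1 → 2.
First letter: letters move back 1 place in the alphabet; R, Q, P, O → N.
Second letter: letters move back 2 places in the alphabet; j, h, f, d → b.
So the next element is [2, N, b].

[2, N, b]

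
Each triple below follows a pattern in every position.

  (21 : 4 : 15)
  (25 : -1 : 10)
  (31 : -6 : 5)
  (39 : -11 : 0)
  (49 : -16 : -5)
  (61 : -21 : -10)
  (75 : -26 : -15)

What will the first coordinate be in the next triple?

91

First coordinate: 21, 25, 31, 39, 49, 61, 75 → 91 (differences are 4, 6, 8, … (increasing by 2 each time)).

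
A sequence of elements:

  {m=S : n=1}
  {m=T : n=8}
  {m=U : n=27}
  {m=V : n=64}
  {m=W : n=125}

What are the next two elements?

{m=X : n=216}, {m=Y : n=343}

M: S, T, U, V, W → X → Y (letters move forward 1 place in the alphabet).
N: 1, 8, 27, 64, 125 → 216 → 343 (perfect cubes: 1³, 2³, 3³, …).
Putting the parts together: {m=X : n=216} and then {m=Y : n=343}.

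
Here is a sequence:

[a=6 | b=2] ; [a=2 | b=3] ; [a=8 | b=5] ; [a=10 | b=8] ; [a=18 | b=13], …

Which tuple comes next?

A: each term is the sum of the two before it, so 6, 2, 8, 10, 18 → 28.
B — each term is the sum of the two before it: 2, 3, 5, 8, 13 → 21.
Combining the parts gives [a=28 | b=21].

[a=28 | b=21]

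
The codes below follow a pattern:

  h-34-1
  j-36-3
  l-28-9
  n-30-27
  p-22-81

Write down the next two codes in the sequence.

r-24-243 then t-16-729

For the letter, letters move forward 2 places in the alphabet: h, j, l, n, p → r → t.
Second component goes 34, 36, 28, 30, 22 → 24 → 16 (alternating steps +2, −8, +2, −8, …).
Third component — ×3 each step: 1, 3, 9, 27, 81 → 243 → 729.
Putting the parts together: r-24-243 and then t-16-729.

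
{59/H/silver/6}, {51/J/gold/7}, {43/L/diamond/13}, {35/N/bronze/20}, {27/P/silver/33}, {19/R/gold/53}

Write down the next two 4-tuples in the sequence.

{11/T/diamond/86}, {3/V/bronze/139}

For the first value, −8 each step: 59, 51, 43, 35, 27, 19 → 11 → 3.
Letter — letters move forward 2 places in the alphabet: H, J, L, N, P, R → T → V.
For the rank, repeats silver → gold → diamond → bronze: silver, gold, diamond, bronze, silver, gold → diamond → bronze.
Fourth value: 6, 7, 13, 20, 33, 53 → 86 → 139 (each term is the sum of the two before it).
So the next two 4-tuples are {11/T/diamond/86} and {3/V/bronze/139}.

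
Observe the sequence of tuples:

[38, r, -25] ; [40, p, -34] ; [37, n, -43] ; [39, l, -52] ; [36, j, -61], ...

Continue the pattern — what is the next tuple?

[38, h, -70]

First value: alternating steps +2, −3, +2, −3, …, so 38, 40, 37, 39, 36 → 38.
For the letter, letters move back 2 places in the alphabet: r, p, n, l, j → h.
Third value: −9 each step, so -25, -34, -43, -52, -61 → -70.
Putting it together: [38, h, -70].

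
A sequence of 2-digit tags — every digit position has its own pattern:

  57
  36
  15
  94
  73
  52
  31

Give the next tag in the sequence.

First digit goes 5, 3, 1, 9, 7, 5, 3 → 1 (−2 each step, mod 10).
Second digit — −1 each step, mod 10: 7, 6, 5, 4, 3, 2, 1 → 0.
Combining the parts gives 10.

10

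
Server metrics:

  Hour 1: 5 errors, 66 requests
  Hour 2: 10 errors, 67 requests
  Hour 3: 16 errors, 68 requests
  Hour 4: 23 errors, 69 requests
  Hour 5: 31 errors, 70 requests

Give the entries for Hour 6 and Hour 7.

40 errors, 71 requests; 50 errors, 72 requests

For the errors, differences are 5, 6, 7, … (increasing by 1 each time): 5, 10, 16, 23, 31 → 40 → 50.
Requests: +1 each step; 66, 67, 68, 69, 70 → 71 → 72.
Putting the parts together: 40 errors, 71 requests and then 50 errors, 72 requests.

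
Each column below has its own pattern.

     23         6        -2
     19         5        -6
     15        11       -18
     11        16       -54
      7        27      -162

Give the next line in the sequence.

3  43  -486

First component: 23, 19, 15, 11, 7 → 3 (−4 each step).
Second component — each term is the sum of the two before it: 6, 5, 11, 16, 27 → 43.
Third component: ×3 each step; -2, -6, -18, -54, -162 → -486.
Combining the parts gives 3  43  -486.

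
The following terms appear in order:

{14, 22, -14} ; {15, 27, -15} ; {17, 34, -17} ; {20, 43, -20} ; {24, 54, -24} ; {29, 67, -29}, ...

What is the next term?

{35, 82, -35}

First entry: differences are 1, 2, 3, … (increasing by 1 each time), so 14, 15, 17, 20, 24, 29 → 35.
Second entry goes 22, 27, 34, 43, 54, 67 → 82 (differences are 5, 7, 9, … (increasing by 2 each time)).
For the third entry, always the negative of the first entry: -14, -15, -17, -20, -24, -29 → -35.
So the next term is {35, 82, -35}.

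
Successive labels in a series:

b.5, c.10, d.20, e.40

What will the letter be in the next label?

f

Letter: letters move forward 1 place in the alphabet, so b, c, d, e → f.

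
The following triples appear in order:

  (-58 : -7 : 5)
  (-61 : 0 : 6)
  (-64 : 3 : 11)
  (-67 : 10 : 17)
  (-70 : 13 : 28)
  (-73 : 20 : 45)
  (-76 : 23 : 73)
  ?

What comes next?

First component goes -58, -61, -64, -67, -70, -73, -76 → -79 (−3 each step).
Second component goes -7, 0, 3, 10, 13, 20, 23 → 30 (alternating steps +7, +3, +7, +3, …).
Third component: 5, 6, 11, 17, 28, 45, 73 → 118 (each term is the sum of the two before it).
Combining the parts gives (-79 : 30 : 118).

(-79 : 30 : 118)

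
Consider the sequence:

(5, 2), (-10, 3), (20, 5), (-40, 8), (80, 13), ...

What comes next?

(-160, 21)

First entry goes 5, -10, 20, -40, 80 → -160 (×(-2) each step).
Second entry: 2, 3, 5, 8, 13 → 21 (each term is the sum of the two before it).
Combining the parts gives (-160, 21).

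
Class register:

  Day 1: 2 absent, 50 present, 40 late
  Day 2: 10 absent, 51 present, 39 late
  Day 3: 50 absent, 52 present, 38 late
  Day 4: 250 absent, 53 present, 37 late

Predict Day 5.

Absent goes 2, 10, 50, 250 → 1250 (×5 each step).
Present: +1 each step; 50, 51, 52, 53 → 54.
Late — together with the present always sums to 90: 40, 39, 38, 37 → 36.
Putting it together: 1250 absent, 54 present, 36 late.

1250 absent, 54 present, 36 late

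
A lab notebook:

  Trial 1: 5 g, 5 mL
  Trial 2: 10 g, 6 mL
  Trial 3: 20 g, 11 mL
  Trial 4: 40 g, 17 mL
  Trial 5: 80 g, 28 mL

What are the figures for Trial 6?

160 g, 45 mL

G — ×2 each step: 5, 10, 20, 40, 80 → 160.
ML — each term is the sum of the two before it: 5, 6, 11, 17, 28 → 45.
Putting it together: 160 g, 45 mL.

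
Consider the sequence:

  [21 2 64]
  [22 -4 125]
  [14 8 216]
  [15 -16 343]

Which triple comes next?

[7 32 512]

First entry goes 21, 22, 14, 15 → 7 (alternating steps +1, −8, +1, −8, …).
Second entry — ×(-2) each step: 2, -4, 8, -16 → 32.
Third entry — perfect cubes: 4³, 5³, 6³, …: 64, 125, 216, 343 → 512.
So the next triple is [7 32 512].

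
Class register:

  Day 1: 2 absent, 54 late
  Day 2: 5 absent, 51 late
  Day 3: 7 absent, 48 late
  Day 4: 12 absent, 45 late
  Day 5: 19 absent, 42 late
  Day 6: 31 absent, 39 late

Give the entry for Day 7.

Absent — each term is the sum of the two before it: 2, 5, 7, 12, 19, 31 → 50.
Late: −3 each step; 54, 51, 48, 45, 42, 39 → 36.
Combining the parts gives 50 absent, 36 late.

50 absent, 36 late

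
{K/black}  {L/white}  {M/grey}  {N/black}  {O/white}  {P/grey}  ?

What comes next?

Letter goes K, L, M, N, O, P → Q (letters move forward 1 place in the alphabet).
Shade goes black, white, grey, black, white, grey → black (repeats black → white → grey).
Putting it together: {Q/black}.

{Q/black}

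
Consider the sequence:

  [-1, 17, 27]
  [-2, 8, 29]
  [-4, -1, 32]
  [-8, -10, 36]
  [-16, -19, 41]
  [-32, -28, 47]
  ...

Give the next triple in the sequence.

First value: ×2 each step; -1, -2, -4, -8, -16, -32 → -64.
Second value — −9 each step: 17, 8, -1, -10, -19, -28 → -37.
Third value: differences are 2, 3, 4, … (increasing by 1 each time); 27, 29, 32, 36, 41, 47 → 54.
Putting it together: [-64, -37, 54].

[-64, -37, 54]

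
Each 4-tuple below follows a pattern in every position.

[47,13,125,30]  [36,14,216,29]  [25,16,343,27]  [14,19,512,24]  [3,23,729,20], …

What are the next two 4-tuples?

[-8,28,1000,15], [-19,34,1331,9]

First part: −11 each step, so 47, 36, 25, 14, 3 → -8 → -19.
For the second part, differences are 1, 2, 3, … (increasing by 1 each time): 13, 14, 16, 19, 23 → 28 → 34.
For the third part, perfect cubes: 5³, 6³, 7³, …: 125, 216, 343, 512, 729 → 1000 → 1331.
Fourth part — together with the second part always sums to 43: 30, 29, 27, 24, 20 → 15 → 9.
Putting the parts together: [-8,28,1000,15] and then [-19,34,1331,9].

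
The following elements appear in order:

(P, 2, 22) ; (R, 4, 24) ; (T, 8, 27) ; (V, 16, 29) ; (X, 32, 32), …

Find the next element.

Letter: letters move forward 2 places in the alphabet, so P, R, T, V, X → Z.
Second value goes 2, 4, 8, 16, 32 → 64 (×2 each step).
Third value: alternating steps +2, +3, +2, +3, …; 22, 24, 27, 29, 32 → 34.
Putting it together: (Z, 64, 34).

(Z, 64, 34)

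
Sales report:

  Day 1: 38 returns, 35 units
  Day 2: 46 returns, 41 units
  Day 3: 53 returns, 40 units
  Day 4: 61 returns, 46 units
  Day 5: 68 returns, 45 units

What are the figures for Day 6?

76 returns, 51 units

For the returns, alternating steps +8, +7, +8, +7, …: 38, 46, 53, 61, 68 → 76.
Units: 35, 41, 40, 46, 45 → 51 (alternating steps +6, −1, +6, −1, …).
Combining the parts gives 76 returns, 51 units.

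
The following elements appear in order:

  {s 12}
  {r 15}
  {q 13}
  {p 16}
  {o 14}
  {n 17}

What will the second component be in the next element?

15

Letter: letters move back 1 place in the alphabet; s, r, q, p, o, n → m.
Second component goes 12, 15, 13, 16, 14, 17 → 15 (alternating steps +3, −2, +3, −2, …).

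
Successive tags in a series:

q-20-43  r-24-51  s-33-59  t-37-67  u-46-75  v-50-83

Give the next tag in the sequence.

w-59-91

Letter goes q, r, s, t, u, v → w (letters move forward 1 place in the alphabet).
For the second component, alternating steps +4, +9, +4, +9, …: 20, 24, 33, 37, 46, 50 → 59.
Third component: +8 each step; 43, 51, 59, 67, 75, 83 → 91.
Putting it together: w-59-91.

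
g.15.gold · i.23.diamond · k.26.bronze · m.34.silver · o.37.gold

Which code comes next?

q.45.diamond

Letter: letters move forward 2 places in the alphabet; g, i, k, m, o → q.
Second component goes 15, 23, 26, 34, 37 → 45 (alternating steps +8, +3, +8, +3, …).
Rank: repeats gold → diamond → bronze → silver, so gold, diamond, bronze, silver, gold → diamond.
Putting it together: q.45.diamond.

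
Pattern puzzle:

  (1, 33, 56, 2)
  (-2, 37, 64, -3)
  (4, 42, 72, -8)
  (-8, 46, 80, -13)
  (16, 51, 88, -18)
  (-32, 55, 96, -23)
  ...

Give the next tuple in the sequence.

(64, 60, 104, -28)

First component: ×(-2) each step; 1, -2, 4, -8, 16, -32 → 64.
Second component: 33, 37, 42, 46, 51, 55 → 60 (alternating steps +4, +5, +4, +5, …).
Third component: +8 each step; 56, 64, 72, 80, 88, 96 → 104.
For the fourth component, −5 each step: 2, -3, -8, -13, -18, -23 → -28.
So the next tuple is (64, 60, 104, -28).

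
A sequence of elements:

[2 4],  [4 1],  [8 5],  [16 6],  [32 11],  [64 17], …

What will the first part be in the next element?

128

First part: ×2 each step, so 2, 4, 8, 16, 32, 64 → 128.
Second part: 4, 1, 5, 6, 11, 17 → 28 (each term is the sum of the two before it).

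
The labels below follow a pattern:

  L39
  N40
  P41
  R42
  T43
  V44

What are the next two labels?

X45, Z46

Letter: letters move forward 2 places in the alphabet, so L, N, P, R, T, V → X → Z.
Second component: +1 each step, so 39, 40, 41, 42, 43, 44 → 45 → 46.
Putting the parts together: X45 and then Z46.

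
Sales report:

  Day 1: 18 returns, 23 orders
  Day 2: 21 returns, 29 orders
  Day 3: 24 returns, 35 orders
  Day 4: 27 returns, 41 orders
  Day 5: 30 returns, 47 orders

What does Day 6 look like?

Returns: +3 each step, so 18, 21, 24, 27, 30 → 33.
Orders: 23, 29, 35, 41, 47 → 53 (+6 each step).
Combining the parts gives 33 returns, 53 orders.

33 returns, 53 orders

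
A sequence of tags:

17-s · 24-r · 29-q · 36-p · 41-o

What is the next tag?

First component goes 17, 24, 29, 36, 41 → 48 (alternating steps +7, +5, +7, +5, …).
Letter: s, r, q, p, o → n (letters move back 1 place in the alphabet).
So the next tag is 48-n.

48-n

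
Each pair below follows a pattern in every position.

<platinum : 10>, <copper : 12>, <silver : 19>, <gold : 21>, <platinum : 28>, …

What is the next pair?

<copper : 30>

Metal: platinum, copper, silver, gold, platinum → copper (repeats platinum → copper → silver → gold).
Second part: alternating steps +2, +7, +2, +7, …, so 10, 12, 19, 21, 28 → 30.
Putting it together: <copper : 30>.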